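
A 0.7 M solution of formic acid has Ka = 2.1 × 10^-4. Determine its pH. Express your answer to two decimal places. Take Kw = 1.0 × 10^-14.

pH = 1.92

HCOOH ⇌ HCOO- + H+
From the ICE table, Ka = [H+]²/(0.7 − [H+]) = 2.1 × 10^-4.
Since Ka ≪ C₀, [H+] ≈ √(Ka·C₀) = 1.21 × 10^-2 M.
Check: 1.7% ionized — well under 5%, approximation valid.
pH = −log(1.21 × 10^-2) = 1.92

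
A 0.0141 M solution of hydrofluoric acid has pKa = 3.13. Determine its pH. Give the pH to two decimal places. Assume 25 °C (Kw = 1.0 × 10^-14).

HF ⇌ F- + H+
Ka = 10^(−3.13) = 7.41 × 10^-4
Let x = [H+] at equilibrium. Ka = x²/(0.0141 − x).
x is not negligible relative to C₀; solve x² + 0.000741·x − 1.04e-05 = 0.
x = (−Ka + √(Ka² + 4·Ka·C₀))/2 = 2.88 × 10^-3 M
pH = −log[H+] = −log(2.88 × 10^-3) = 2.54

pH = 2.54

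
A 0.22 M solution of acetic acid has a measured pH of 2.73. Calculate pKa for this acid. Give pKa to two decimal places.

pKa = 4.80

[H+] = 10^(-2.73) = 1.86 × 10^-3 M
At equilibrium [HA] = 0.22 − 1.86 × 10^-3 = 2.18 × 10^-1 M
Ka = [H+][A-]/[HA] = (1.86 × 10^-3)² / 2.18 × 10^-1 = 1.59 × 10^-5
pKa = -log(1.59 × 10^-5) = 4.80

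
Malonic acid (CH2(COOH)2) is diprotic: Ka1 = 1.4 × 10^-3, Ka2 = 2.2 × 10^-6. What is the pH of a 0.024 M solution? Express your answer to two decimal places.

pH = 2.29

Ka1 ≫ Ka2, so treat the first dissociation as the only significant source of H+.
Ka1 = x²/(0.024 − x) = 1.4 × 10^-3
Solving the quadratic: x = (−Ka1 + √(Ka1² + 4·Ka1·C₀))/2 = 5.14 × 10^-3 M
pH = −log(5.14 × 10^-3) = 2.29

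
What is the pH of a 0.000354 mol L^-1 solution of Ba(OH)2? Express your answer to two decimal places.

pH = 10.85

Ba(OH)2 is a strong base (each formula unit releases 2 OH-); [OH-] = 0.000708 M.
pOH = -log(0.000708) = 3.15
pH = 14.00 - 3.15 = 10.85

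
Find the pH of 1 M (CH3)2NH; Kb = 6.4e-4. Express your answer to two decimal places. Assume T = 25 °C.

(CH3)2NH + H2O ⇌ (CH3)2NH2+ + OH-
From the ICE table, Kb = [OH-]²/(1 − [OH-]) = 6.4 × 10^-4.
Assume [OH-] ≪ 1: [OH-] ≈ √(6.4 × 10^-4 × 1) = 2.53 × 10^-2 M
Check: 2.5% ionized — well under 5%, approximation valid.
pOH = 1.60, so pH = 14.00 − pOH = 12.40

pH = 12.40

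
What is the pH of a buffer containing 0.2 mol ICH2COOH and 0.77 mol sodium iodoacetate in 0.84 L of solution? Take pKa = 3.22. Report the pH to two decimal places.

pH = 3.81

Using pH = pKa + log([base]/[acid]) with [base]/[acid] = 0.77/0.2:
pH = 3.22 + (+0.585) = 3.81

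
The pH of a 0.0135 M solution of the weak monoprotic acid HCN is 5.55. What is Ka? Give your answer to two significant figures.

Ka = 5.9 × 10^-10

[H+] = 10^(-5.55) = 2.82 × 10^-6 M
At equilibrium [HA] = 0.0135 − 2.82 × 10^-6 = 1.35 × 10^-2 M
Ka = [H+][A-]/[HA] = (2.82 × 10^-6)² / 1.35 × 10^-2 = 5.9 × 10^-10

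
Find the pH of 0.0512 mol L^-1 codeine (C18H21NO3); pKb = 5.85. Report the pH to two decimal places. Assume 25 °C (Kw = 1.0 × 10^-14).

pH = 10.43

C18H21NO3 + H2O ⇌ C18H22NO3+ + OH-
Kb = 10^(−5.85) = 1.41 × 10^-6
From the ICE table, Kb = [OH-]²/(0.0512 − [OH-]) = 1.41 × 10^-6.
Neglecting [OH-] in the denominator: [OH-] = √(1.41 × 10^-6 × 0.0512) = 2.69 × 10^-4 M
Check: 0.52% ionized — well under 5%, approximation valid.
pOH = −log(2.69 × 10^-4) = 3.57; pH = 14.00 − 3.57 = 10.43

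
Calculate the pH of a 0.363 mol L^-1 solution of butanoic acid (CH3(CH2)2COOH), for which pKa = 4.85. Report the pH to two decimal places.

pH = 2.65

CH3(CH2)2COOH ⇌ CH3(CH2)2COO- + H+
Ka = 10^(−4.85) = 1.41 × 10^-5
From the ICE table, Ka = x²/(0.363 − x) = 1.41 × 10^-5.
Since Ka ≪ C₀, x ≈ √(Ka·C₀) = 2.26 × 10^-3 M.
pH = −log[H+] = −log(2.26 × 10^-3) = 2.65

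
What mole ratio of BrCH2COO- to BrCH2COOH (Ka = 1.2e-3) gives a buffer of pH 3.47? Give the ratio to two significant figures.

ratio = 3.5

pKa = -log(1.2 × 10^-3) = 2.921
pH = pKa + log(r) ⇒ log(r) = 3.47 − 2.921 = +0.549
r = [BrCH2COO-]/[BrCH2COOH] = 10^(+0.549) = 3.54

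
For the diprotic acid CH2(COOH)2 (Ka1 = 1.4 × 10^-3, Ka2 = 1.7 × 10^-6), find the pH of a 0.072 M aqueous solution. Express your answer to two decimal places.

pH = 2.03

Since Ka1 ≫ Ka2, the first ionization dominates [H+].
Ka1 = x²/(0.072 − x) = 1.4 × 10^-3
Solving the quadratic: x = (−Ka1 + √(Ka1² + 4·Ka1·C₀))/2 = 9.36 × 10^-3 M
pH = −log(9.36 × 10^-3) = 2.03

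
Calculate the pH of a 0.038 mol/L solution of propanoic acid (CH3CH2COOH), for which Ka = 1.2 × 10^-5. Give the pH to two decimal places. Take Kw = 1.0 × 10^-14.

CH3CH2COOH ⇌ CH3CH2COO- + H+
From the ICE table, Ka = x²/(0.038 − x) = 1.2 × 10^-5.
Since Ka ≪ C₀, x ≈ √(Ka·C₀) = 6.75 × 10^-4 M.
Check: 1.8% ionized — well under 5%, approximation valid.
pH = −log(6.75 × 10^-4) = 3.17

pH = 3.17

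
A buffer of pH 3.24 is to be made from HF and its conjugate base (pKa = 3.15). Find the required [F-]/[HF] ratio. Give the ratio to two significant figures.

pH = pKa + log(r) ⇒ log(r) = 3.24 − 3.15 = +0.09
r = [F-]/[HF] = 10^(+0.09) = 1.23

ratio = 1.2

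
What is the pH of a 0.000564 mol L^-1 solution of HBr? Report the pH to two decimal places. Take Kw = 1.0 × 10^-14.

HBr is a strong acid and dissociates completely, so [H+] = 0.000564 M.
pH = -log(0.000564) = 3.25

pH = 3.25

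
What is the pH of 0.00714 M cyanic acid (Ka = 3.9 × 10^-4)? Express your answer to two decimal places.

pH = 2.83

HOCN ⇌ OCN- + H+
From the ICE table, Ka = x²/(0.00714 − x) = 3.9 × 10^-4.
x is not negligible relative to C₀; solve x² + 0.00039·x − 2.78e-06 = 0.
x = (−Ka + √(Ka² + 4·Ka·C₀))/2 = 1.49 × 10^-3 M
pH = −log(1.49 × 10^-3) = 2.83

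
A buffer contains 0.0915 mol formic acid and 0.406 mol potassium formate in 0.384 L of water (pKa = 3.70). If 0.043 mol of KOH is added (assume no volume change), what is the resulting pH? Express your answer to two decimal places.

OH- converts HCOOH to HCOO-: HCOOH → 0.0485 mol, HCOO- → 0.449 mol.
pH = pKa + log([A⁻]/[HA]) = 3.70 + log(0.449/0.0485) = 3.70 +0.967

pH = 4.67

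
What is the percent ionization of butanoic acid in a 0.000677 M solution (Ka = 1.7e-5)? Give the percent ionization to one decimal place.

CH3(CH2)2COOH ⇌ CH3(CH2)2COO- + H+; let x = [H+] at equilibrium.
Ka = x²/(C₀ − x); solving the quadratic gives x = 9.91 × 10^-5 M.
Fraction ionized = 9.91 × 10^-5 / 0.000677 = 0.1464 → 14.6%

14.6%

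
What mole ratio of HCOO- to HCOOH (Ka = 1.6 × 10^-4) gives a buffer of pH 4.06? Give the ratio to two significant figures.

ratio = 1.8

pKa = -log(1.6 × 10^-4) = 3.796
pH = pKa + log(r) ⇒ log(r) = 4.06 − 3.796 = +0.264
r = [HCOO-]/[HCOOH] = 10^(+0.264) = 1.84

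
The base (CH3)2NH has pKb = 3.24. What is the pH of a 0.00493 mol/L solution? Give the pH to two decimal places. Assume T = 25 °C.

pH = 11.15

(CH3)2NH + H2O ⇌ (CH3)2NH2+ + OH-
Kb = 10^(−3.24) = 5.75 × 10^-4
Let x = [OH-] at equilibrium. Kb = x²/(0.00493 − x).
Here C₀/Kb ≈ 8.57, so the small-x approximation fails. Use the quadratic:
x = [−0.000575 + √(0.000575² + 1.13e-05)]/2 = 1.42 × 10^-3 M
pOH = −log(1.42 × 10^-3) = 2.85; pH = 14.00 − 2.85 = 11.15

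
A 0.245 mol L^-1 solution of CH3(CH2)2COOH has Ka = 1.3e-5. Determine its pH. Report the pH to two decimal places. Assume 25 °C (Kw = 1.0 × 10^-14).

CH3(CH2)2COOH ⇌ CH3(CH2)2COO- + H+
Ka = x²/(0.245 − x) = 1.3 × 10^-5
Assume x ≪ 0.245: x ≈ √(1.3 × 10^-5 × 0.245) = 1.78 × 10^-3 M
pH = −log[H+] = −log(1.78 × 10^-3) = 2.75

pH = 2.75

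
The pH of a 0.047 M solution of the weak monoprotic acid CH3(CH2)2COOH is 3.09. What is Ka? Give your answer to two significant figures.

Ka = 1.4 × 10^-5

[H+] = 10^(-3.09) = 8.13 × 10^-4 M
At equilibrium [HA] = 0.047 − 8.13 × 10^-4 = 4.62 × 10^-2 M
Ka = [H+][A-]/[HA] = (8.13 × 10^-4)² / 4.62 × 10^-2 = 1.4 × 10^-5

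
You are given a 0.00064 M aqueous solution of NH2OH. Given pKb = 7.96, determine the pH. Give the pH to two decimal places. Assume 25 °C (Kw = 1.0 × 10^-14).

pH = 8.42

NH2OH + H2O ⇌ NH3OH+ + OH-
Kb = 10^(−7.96) = 1.10 × 10^-8
Let x = [OH-] at equilibrium. Kb = x²/(0.00064 − x).
Neglecting x in the denominator: x = √(1.10 × 10^-8 × 0.00064) = 2.65 × 10^-6 M
pOH = 5.58, so pH = 14.00 − pOH = 8.42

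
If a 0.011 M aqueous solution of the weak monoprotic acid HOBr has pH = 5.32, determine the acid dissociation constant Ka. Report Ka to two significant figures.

Ka = 2.1 × 10^-9

[H+] = 10^(-5.32) = 4.79 × 10^-6 M
At equilibrium [HA] = 0.011 − 4.79 × 10^-6 = 1.10 × 10^-2 M
Ka = [H+][A-]/[HA] = (4.79 × 10^-6)² / 1.10 × 10^-2 = 2.1 × 10^-9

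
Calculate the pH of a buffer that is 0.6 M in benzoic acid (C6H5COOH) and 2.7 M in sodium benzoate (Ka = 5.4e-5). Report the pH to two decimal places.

pH = 4.92

pKa = −log(5.4 × 10^-5) = 4.268
Henderson–Hasselbalch: pH = pKa + log([C6H5COO-]/[C6H5COOH]) = 4.268 + log(2.7/0.6)
pH = 4.268 + (+0.653) = 4.92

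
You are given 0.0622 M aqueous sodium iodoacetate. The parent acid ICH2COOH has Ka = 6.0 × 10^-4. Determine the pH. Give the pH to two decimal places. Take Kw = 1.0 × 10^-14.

pH = 8.01

ICH2COO- is the conjugate base of the weak acid ICH2COOH.
Kb = Kw/Ka = 1.0×10^-14 / 6.0 × 10^-4 = 1.67 × 10^-11
From the ICE table, Kb = [OH-]²/(0.0622 − [OH-]) = 1.67 × 10^-11.
Neglecting [OH-] in the denominator: [OH-] = √(1.67 × 10^-11 × 0.0622) = 1.02 × 10^-6 M
Check: 0.0016% ionized — well under 5%, approximation valid.
pOH = −log(1.02 × 10^-6) = 5.99; pH = 14.00 − 5.99 = 8.01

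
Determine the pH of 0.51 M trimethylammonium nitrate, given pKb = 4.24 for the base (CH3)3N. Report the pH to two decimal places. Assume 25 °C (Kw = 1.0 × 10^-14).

pH = 5.03

(CH3)3NH+ is the conjugate acid of the weak base (CH3)3N.
Kb = 10^(−4.24) = 5.75 × 10^-5
Ka = Kw/Kb = 1.0×10^-14 / 5.75 × 10^-5 = 1.74 × 10^-10
From the ICE table, Ka = [H+]²/(0.51 − [H+]) = 1.74 × 10^-10.
Assume [H+] ≪ 0.51: [H+] ≈ √(1.74 × 10^-10 × 0.51) = 9.42 × 10^-6 M
pH = −log(9.42 × 10^-6) = 5.03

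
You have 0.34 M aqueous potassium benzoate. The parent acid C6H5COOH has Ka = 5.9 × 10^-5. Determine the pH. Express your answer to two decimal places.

pH = 8.88

C6H5COO- is the conjugate base of the weak acid C6H5COOH.
Kb = Kw/Ka = 1.0×10^-14 / 5.9 × 10^-5 = 1.69 × 10^-10
Kb = [OH-]²/(0.34 − [OH-]) = 1.69 × 10^-10
Since Kb ≪ C₀, [OH-] ≈ √(Kb·C₀) = 7.58 × 10^-6 M.
([OH-]/C₀ = 0.0022% < 5%, so the approximation holds.)
pOH = 5.12, so pH = 14.00 − pOH = 8.88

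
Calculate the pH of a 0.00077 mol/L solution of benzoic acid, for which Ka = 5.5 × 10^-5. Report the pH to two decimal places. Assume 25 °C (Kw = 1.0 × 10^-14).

C6H5COOH ⇌ C6H5COO- + H+
Ka = x²/(0.00077 − x) = 5.5 × 10^-5
x is not negligible relative to C₀; solve x² + 5.5e-05·x − 4.23e-08 = 0.
x = (−Ka + √(Ka² + 4·Ka·C₀))/2 = 1.80 × 10^-4 M
pH = −log(1.80 × 10^-4) = 3.74

pH = 3.74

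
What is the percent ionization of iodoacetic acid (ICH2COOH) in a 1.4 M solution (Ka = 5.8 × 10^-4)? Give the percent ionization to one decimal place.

ICH2COOH ⇌ ICH2COO- + H+; let x = [H+] at equilibrium.
x ≈ √(Ka·C₀) = √(5.8 × 10^-4 × 1.4) = 2.85 × 10^-2 M
Fraction ionized = 2.85 × 10^-2 / 1.4 = 0.0204 → 2.0%

2.0%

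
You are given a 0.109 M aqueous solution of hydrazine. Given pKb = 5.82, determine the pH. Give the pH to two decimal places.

N2H4 + H2O ⇌ N2H5+ + OH-
Kb = 10^(−5.82) = 1.51 × 10^-6
From the ICE table, Kb = [OH-]²/(0.109 − [OH-]) = 1.51 × 10^-6.
Since Kb ≪ C₀, [OH-] ≈ √(Kb·C₀) = 4.06 × 10^-4 M.
pOH = −log(4.06 × 10^-4) = 3.39; pH = 14.00 − 3.39 = 10.61

pH = 10.61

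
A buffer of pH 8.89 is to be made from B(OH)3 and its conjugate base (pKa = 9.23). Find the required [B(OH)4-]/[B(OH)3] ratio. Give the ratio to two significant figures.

pH = pKa + log(r) ⇒ log(r) = 8.89 − 9.23 = -0.34
r = [B(OH)4-]/[B(OH)3] = 10^(-0.34) = 0.457

ratio = 0.46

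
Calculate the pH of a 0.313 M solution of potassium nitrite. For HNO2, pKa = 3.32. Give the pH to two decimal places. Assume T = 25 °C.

pH = 8.41

NO2- is the conjugate base of the weak acid HNO2.
Ka = 10^(−3.32) = 4.79 × 10^-4
Kb = Kw/Ka = 1.0×10^-14 / 4.79 × 10^-4 = 2.09 × 10^-11
Let x = [OH-] at equilibrium. Kb = x²/(0.313 − x).
Assume x ≪ 0.313: x ≈ √(2.09 × 10^-11 × 0.313) = 2.56 × 10^-6 M
(x/C₀ = 0.00082% < 5%, so the approximation holds.)
pOH = −log(2.56 × 10^-6) = 5.59; pH = 14.00 − 5.59 = 8.41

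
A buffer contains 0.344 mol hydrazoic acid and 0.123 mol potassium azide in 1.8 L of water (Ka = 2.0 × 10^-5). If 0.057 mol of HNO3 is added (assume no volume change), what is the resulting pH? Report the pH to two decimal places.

After neutralization: n(HN3) = 0.401 mol, n(N3-) = 0.066 mol.
pKa = −log(2.0 × 10^-5) = 4.699
Henderson–Hasselbalch with mole ratio 0.066/0.401: pH = 4.699 + (-0.784)

pH = 3.92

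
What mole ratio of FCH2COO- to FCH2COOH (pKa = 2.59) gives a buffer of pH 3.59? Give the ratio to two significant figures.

pH = pKa + log(r) ⇒ log(r) = 3.59 − 2.59 = +1.00
r = [FCH2COO-]/[FCH2COOH] = 10^(+1.00) = 10

ratio = 10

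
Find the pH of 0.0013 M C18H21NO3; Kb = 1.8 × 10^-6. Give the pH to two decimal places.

pH = 9.68

C18H21NO3 + H2O ⇌ C18H22NO3+ + OH-
Kb = x²/(0.0013 − x) = 1.8 × 10^-6
Assume x ≪ 0.0013: x ≈ √(1.8 × 10^-6 × 0.0013) = 4.84 × 10^-5 M
Check: 3.7% ionized — well under 5%, approximation valid.
pOH = 4.32, so pH = 14.00 − pOH = 9.68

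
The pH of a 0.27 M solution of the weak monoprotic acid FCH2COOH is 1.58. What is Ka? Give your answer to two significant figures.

[H+] = 10^(-1.58) = 2.63 × 10^-2 M
At equilibrium [HA] = 0.27 − 2.63 × 10^-2 = 2.44 × 10^-1 M
Ka = [H+][A-]/[HA] = (2.63 × 10^-2)² / 2.44 × 10^-1 = 2.8 × 10^-3

Ka = 2.8 × 10^-3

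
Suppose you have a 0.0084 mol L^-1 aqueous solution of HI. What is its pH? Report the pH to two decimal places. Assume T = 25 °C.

pH = 2.08

HI is a strong acid and dissociates completely, so [H+] = 0.0084 M.
pH = -log(0.0084) = 2.08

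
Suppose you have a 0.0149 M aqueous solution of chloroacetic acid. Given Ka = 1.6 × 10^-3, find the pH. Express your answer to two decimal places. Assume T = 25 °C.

pH = 2.38

ClCH2COOH ⇌ ClCH2COO- + H+
Let x = [H+] at equilibrium. Ka = x²/(0.0149 − x).
x is not negligible relative to C₀; solve x² + 0.0016·x − 2.38e-05 = 0.
x = (−Ka + √(Ka² + 4·Ka·C₀))/2 = 4.15 × 10^-3 M
pH = −log(4.15 × 10^-3) = 2.38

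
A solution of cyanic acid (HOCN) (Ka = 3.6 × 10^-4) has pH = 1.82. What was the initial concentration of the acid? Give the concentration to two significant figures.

C₀ = 6.5 × 10^-1 M

[H+] = 10^(-1.82) = 1.51 × 10^-2 M = x
Ka = x²/(C₀ − x) ⇒ C₀ = x + x²/Ka
C₀ = 1.51 × 10^-2 + (1.51 × 10^-2)²/(3.6 × 10^-4) = 6.48 × 10^-1 M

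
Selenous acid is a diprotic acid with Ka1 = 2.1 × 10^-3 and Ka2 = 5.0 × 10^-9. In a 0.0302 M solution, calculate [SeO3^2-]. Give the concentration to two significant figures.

5.0 × 10^-9 M

First ionization gives [H+] ≈ [HSeO3-] = 6.98 × 10^-3 M.
Second step: Ka2 = [H+][SeO3^2-]/[HSeO3-] ≈ [SeO3^2-] (since [H+] ≈ [HSeO3-]).
So [SeO3^2-] ≈ Ka2.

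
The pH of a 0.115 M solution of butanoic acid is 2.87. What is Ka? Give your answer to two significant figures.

Ka = 1.6 × 10^-5

[H+] = 10^(-2.87) = 1.35 × 10^-3 M
At equilibrium [HA] = 0.115 − 1.35 × 10^-3 = 1.14 × 10^-1 M
Ka = [H+][A-]/[HA] = (1.35 × 10^-3)² / 1.14 × 10^-1 = 1.6 × 10^-5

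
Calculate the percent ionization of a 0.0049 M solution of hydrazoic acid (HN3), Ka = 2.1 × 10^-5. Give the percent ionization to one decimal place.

6.3%

HN3 ⇌ N3- + H+; let x = [H+] at equilibrium.
Ka = x²/(C₀ − x); solving the quadratic gives x = 3.10 × 10^-4 M.
% ionization = x/C₀ × 100% = 3.10 × 10^-4/0.0049 × 100% = 6.3%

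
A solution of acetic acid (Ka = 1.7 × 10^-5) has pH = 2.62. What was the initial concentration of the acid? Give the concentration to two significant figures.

C₀ = 3.4 × 10^-1 M

[H+] = 10^(-2.62) = 2.40 × 10^-3 M = x
Ka = x²/(C₀ − x) ⇒ C₀ = x + x²/Ka
C₀ = 2.40 × 10^-3 + (2.40 × 10^-3)²/(1.7 × 10^-5) = 3.41 × 10^-1 M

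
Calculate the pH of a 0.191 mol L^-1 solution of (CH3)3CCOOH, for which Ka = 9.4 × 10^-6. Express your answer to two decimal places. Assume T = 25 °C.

(CH3)3CCOOH ⇌ (CH3)3CCOO- + H+
Ka = x²/(0.191 − x) = 9.4 × 10^-6
Neglecting x in the denominator: x = √(9.4 × 10^-6 × 0.191) = 1.34 × 10^-3 M
(x/C₀ = 0.7% < 5%, so the approximation holds.)
pH = −log(1.34 × 10^-3) = 2.87

pH = 2.87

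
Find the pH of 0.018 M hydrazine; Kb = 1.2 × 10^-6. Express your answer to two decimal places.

N2H4 + H2O ⇌ N2H5+ + OH-
From the ICE table, Kb = x²/(0.018 − x) = 1.2 × 10^-6.
Neglecting x in the denominator: x = √(1.2 × 10^-6 × 0.018) = 1.47 × 10^-4 M
pOH = 3.83, so pH = 14.00 − pOH = 10.17

pH = 10.17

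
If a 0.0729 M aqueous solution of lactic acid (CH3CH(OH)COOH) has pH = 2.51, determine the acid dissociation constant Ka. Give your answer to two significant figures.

Ka = 1.4 × 10^-4

[H+] = 10^(-2.51) = 3.09 × 10^-3 M
At equilibrium [HA] = 0.0729 − 3.09 × 10^-3 = 6.98 × 10^-2 M
Ka = [H+][A-]/[HA] = (3.09 × 10^-3)² / 6.98 × 10^-2 = 1.4 × 10^-4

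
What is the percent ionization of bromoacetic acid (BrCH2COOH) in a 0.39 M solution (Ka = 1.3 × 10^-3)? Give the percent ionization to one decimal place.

5.6%

BrCH2COOH ⇌ BrCH2COO- + H+; let x = [H+] at equilibrium.
Ka = x²/(C₀ − x); solving the quadratic gives x = 2.19 × 10^-2 M.
Fraction ionized = 2.19 × 10^-2 / 0.39 = 0.0562 → 5.6%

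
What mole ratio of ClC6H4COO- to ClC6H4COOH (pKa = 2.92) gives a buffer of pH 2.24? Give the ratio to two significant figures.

pH = pKa + log(r) ⇒ log(r) = 2.24 − 2.92 = -0.68
r = [ClC6H4COO-]/[ClC6H4COOH] = 10^(-0.68) = 0.209

ratio = 0.21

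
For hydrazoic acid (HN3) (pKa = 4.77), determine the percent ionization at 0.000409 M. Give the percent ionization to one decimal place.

HN3 ⇌ N3- + H+; let x = [H+] at equilibrium.
Ka = 10^(−4.77) = 1.70 × 10^-5
Solve x² + 1.7e-05x − 6.95e-09 = 0 → x = 7.53 × 10^-5 M
Fraction ionized = 7.53 × 10^-5 / 0.000409 = 0.1841 → 18.4%

18.4%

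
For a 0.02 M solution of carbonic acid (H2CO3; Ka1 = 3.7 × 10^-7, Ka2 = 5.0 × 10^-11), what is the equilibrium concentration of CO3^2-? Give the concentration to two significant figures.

5.0 × 10^-11 M

First ionization gives [H+] ≈ [HCO3-] = 8.60 × 10^-5 M.
Second step: Ka2 = [H+][CO3^2-]/[HCO3-] ≈ [CO3^2-] (since [H+] ≈ [HCO3-]).
So [CO3^2-] ≈ Ka2.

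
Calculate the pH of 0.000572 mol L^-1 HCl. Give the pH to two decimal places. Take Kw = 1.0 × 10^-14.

pH = 3.24

HCl is a strong acid and dissociates completely, so [H+] = 0.000572 M.
pH = -log(0.000572) = 3.24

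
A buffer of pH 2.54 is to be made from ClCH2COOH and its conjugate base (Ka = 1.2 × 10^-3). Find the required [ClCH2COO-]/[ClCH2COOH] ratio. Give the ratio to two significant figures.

ratio = 0.42

pKa = -log(1.2 × 10^-3) = 2.921
pH = pKa + log(r) ⇒ log(r) = 2.54 − 2.921 = -0.381
r = [ClCH2COO-]/[ClCH2COOH] = 10^(-0.381) = 0.416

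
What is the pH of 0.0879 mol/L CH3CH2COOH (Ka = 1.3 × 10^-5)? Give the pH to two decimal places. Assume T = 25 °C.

pH = 2.97

CH3CH2COOH ⇌ CH3CH2COO- + H+
From the ICE table, Ka = [H+]²/(0.0879 − [H+]) = 1.3 × 10^-5.
Neglecting [H+] in the denominator: [H+] = √(1.3 × 10^-5 × 0.0879) = 1.07 × 10^-3 M
Check: 1.2% ionized — well under 5%, approximation valid.
pH = −log(1.07 × 10^-3) = 2.97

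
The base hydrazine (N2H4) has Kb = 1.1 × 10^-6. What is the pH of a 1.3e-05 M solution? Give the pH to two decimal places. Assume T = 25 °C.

pH = 8.51

N2H4 + H2O ⇌ N2H5+ + OH-
Kb = x²/(1.3e-05 − x) = 1.1 × 10^-6
x is not negligible relative to C₀; solve x² + 1.1e-06·x − 1.43e-11 = 0.
x = [−1.1e-06 + √(1.1e-06² + 5.72e-11)]/2 = 3.27 × 10^-6 M
pOH = −log(3.27 × 10^-6) = 5.49; pH = 14.00 − 5.49 = 8.51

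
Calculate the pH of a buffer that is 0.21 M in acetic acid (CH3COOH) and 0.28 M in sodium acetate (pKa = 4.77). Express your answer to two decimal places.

pH = pKa + log([A⁻]/[HA]) = 4.77 + log(0.28/0.21)
pH = 4.77 + (+0.125) = 4.89

pH = 4.89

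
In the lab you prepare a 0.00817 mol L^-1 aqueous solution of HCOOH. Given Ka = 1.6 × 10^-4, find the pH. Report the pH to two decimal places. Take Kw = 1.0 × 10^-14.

HCOOH ⇌ HCOO- + H+
From the ICE table, Ka = x²/(0.00817 − x) = 1.6 × 10^-4.
The 5% rule fails; solving x² + Ka·x − Ka·C₀ = 0 exactly:
x = [−0.00016 + √(0.00016² + 5.23e-06)]/2 = 1.07 × 10^-3 M
pH = −log[H+] = −log(1.07 × 10^-3) = 2.97

pH = 2.97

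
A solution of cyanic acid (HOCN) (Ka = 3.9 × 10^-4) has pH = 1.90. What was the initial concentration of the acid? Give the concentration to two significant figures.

[H+] = 10^(-1.90) = 1.26 × 10^-2 M = x
Ka = x²/(C₀ − x) ⇒ C₀ = x + x²/Ka
C₀ = 1.26 × 10^-2 + (1.26 × 10^-2)²/(3.9 × 10^-4) = 4.20 × 10^-1 M

C₀ = 4.2 × 10^-1 M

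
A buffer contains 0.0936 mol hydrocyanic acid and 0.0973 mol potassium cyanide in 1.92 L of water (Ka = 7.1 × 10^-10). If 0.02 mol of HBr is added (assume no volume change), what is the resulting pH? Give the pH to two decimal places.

After neutralization: n(HCN) = 0.114 mol, n(CN-) = 0.0773 mol.
pKa = −log(7.1 × 10^-10) = 9.149
pH = pKa + log([A⁻]/[HA]) = 9.149 + log(0.0773/0.114) = 9.149 -0.169

pH = 8.98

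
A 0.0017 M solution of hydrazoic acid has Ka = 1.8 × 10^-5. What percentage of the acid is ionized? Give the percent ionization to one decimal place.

HN3 ⇌ N3- + H+; let x = [H+] at equilibrium.
Ka = x²/(C₀ − x); solving the quadratic gives x = 1.66 × 10^-4 M.
% ionization = x/C₀ × 100% = 1.66 × 10^-4/0.0017 × 100% = 9.8%

9.8%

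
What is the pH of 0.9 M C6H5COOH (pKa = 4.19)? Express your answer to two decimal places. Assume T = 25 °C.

pH = 2.12

C6H5COOH ⇌ C6H5COO- + H+
Ka = 10^(−4.19) = 6.46 × 10^-5
From the ICE table, Ka = [H+]²/(0.9 − [H+]) = 6.46 × 10^-5.
Since Ka ≪ C₀, [H+] ≈ √(Ka·C₀) = 7.62 × 10^-3 M.
Check: 0.85% ionized — well under 5%, approximation valid.
pH = −log[H+] = −log(7.62 × 10^-3) = 2.12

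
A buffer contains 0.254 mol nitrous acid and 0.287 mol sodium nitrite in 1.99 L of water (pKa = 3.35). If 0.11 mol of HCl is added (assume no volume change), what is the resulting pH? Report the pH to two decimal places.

After neutralization: n(HNO2) = 0.364 mol, n(NO2-) = 0.177 mol.
Henderson–Hasselbalch with mole ratio 0.177/0.364: pH = 3.35 + (-0.313)

pH = 3.04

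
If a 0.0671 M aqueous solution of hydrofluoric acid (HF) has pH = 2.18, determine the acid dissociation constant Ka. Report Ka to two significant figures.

Ka = 7.2 × 10^-4

[H+] = 10^(-2.18) = 6.61 × 10^-3 M
At equilibrium [HA] = 0.0671 − 6.61 × 10^-3 = 6.05 × 10^-2 M
Ka = [H+][A-]/[HA] = (6.61 × 10^-3)² / 6.05 × 10^-2 = 7.2 × 10^-4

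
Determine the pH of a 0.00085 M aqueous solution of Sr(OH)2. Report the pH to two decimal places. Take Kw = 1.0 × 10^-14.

pH = 11.23

Sr(OH)2 is a strong base (each formula unit releases 2 OH-); [OH-] = 0.0017 M.
pOH = -log(0.0017) = 2.77
pH = 14.00 - 2.77 = 11.23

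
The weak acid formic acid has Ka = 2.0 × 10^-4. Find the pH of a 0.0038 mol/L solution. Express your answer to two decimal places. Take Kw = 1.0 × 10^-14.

pH = 3.11

HCOOH ⇌ HCOO- + H+
Ka = [H+]²/(0.0038 − [H+]) = 2.0 × 10^-4
The 5% rule fails; solving [H+]² + Ka·[H+] − Ka·C₀ = 0 exactly:
[H+] = [−0.0002 + √(0.0002² + 3.04e-06)]/2 = 7.77 × 10^-4 M
pH = −log[H+] = −log(7.77 × 10^-4) = 3.11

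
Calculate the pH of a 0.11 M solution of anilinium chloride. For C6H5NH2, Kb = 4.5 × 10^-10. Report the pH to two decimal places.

C6H5NH3+ is the conjugate acid of the weak base C6H5NH2.
Ka = Kw/Kb = 1.0×10^-14 / 4.5 × 10^-10 = 2.22 × 10^-5
Ka = x²/(0.11 − x) = 2.22 × 10^-5
Since Ka ≪ C₀, x ≈ √(Ka·C₀) = 1.56 × 10^-3 M.
(x/C₀ = 1.4% < 5%, so the approximation holds.)
pH = −log[H+] = −log(1.56 × 10^-3) = 2.81

pH = 2.81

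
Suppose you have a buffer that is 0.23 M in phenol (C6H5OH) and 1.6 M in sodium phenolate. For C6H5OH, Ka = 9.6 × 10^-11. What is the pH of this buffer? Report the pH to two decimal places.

pKa = −log(9.6 × 10^-11) = 10.018
pH = pKa + log([A⁻]/[HA]) = 10.018 + log(1.6/0.23)
pH = 10.018 + (+0.842) = 10.86

pH = 10.86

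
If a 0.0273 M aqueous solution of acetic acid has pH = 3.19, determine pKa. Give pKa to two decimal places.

[H+] = 10^(-3.19) = 6.46 × 10^-4 M
At equilibrium [HA] = 0.0273 − 6.46 × 10^-4 = 2.67 × 10^-2 M
Ka = [H+][A-]/[HA] = (6.46 × 10^-4)² / 2.67 × 10^-2 = 1.56 × 10^-5
pKa = -log(1.56 × 10^-5) = 4.81

pKa = 4.81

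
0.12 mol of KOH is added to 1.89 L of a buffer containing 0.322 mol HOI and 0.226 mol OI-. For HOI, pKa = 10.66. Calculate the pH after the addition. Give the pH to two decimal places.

pH = 10.89

After neutralization: n(HOI) = 0.202 mol, n(OI-) = 0.346 mol.
Henderson–Hasselbalch with mole ratio 0.346/0.202: pH = 10.66 + (+0.234)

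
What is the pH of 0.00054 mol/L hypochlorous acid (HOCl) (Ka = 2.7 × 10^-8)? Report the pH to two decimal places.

pH = 5.42

HOCl ⇌ OCl- + H+
Ka = x²/(0.00054 − x) = 2.7 × 10^-8
Assume x ≪ 0.00054: x ≈ √(2.7 × 10^-8 × 0.00054) = 3.82 × 10^-6 M
pH = −log(3.82 × 10^-6) = 5.42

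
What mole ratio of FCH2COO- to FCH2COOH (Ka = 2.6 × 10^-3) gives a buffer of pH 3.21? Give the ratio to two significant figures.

pKa = -log(2.6 × 10^-3) = 2.585
pH = pKa + log(r) ⇒ log(r) = 3.21 − 2.585 = +0.625
r = [FCH2COO-]/[FCH2COOH] = 10^(+0.625) = 4.22

ratio = 4.2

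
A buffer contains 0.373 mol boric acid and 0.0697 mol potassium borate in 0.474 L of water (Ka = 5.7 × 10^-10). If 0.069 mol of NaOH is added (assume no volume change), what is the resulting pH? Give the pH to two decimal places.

pH = 8.90

After neutralization: n(B(OH)3) = 0.304 mol, n(B(OH)4-) = 0.139 mol.
pKa = −log(5.7 × 10^-10) = 9.244
pH = pKa + log(n_B(OH)4-/n_B(OH)3) = 9.244 + log(0.139/0.304) = 9.244 + (-0.340)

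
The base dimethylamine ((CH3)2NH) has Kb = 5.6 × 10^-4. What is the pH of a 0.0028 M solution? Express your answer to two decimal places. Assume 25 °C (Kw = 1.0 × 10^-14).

pH = 11.00

(CH3)2NH + H2O ⇌ (CH3)2NH2+ + OH-
From the ICE table, Kb = [OH-]²/(0.0028 − [OH-]) = 5.6 × 10^-4.
Here C₀/Kb ≈ 5, so the small-[OH-] approximation fails. Use the quadratic:
[OH-] = (−Kb + √(Kb² + 4·Kb·C₀))/2 = 1.00 × 10^-3 M
pOH = −log(1.00 × 10^-3) = 3.00; pH = 14.00 − 3.00 = 11.00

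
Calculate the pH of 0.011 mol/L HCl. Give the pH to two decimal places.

HCl is a strong acid and dissociates completely, so [H+] = 0.011 M.
pH = -log(0.011) = 1.96

pH = 1.96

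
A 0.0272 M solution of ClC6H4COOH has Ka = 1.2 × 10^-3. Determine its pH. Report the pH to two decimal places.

pH = 2.29

ClC6H4COOH ⇌ ClC6H4COO- + H+
From the ICE table, Ka = x²/(0.0272 − x) = 1.2 × 10^-3.
Here C₀/Ka ≈ 22.7, so the small-x approximation fails. Use the quadratic:
x = [−0.0012 + √(0.0012² + 0.000131)]/2 = 5.14 × 10^-3 M
pH = −log[H+] = −log(5.14 × 10^-3) = 2.29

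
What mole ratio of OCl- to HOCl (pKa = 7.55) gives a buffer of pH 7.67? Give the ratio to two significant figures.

pH = pKa + log(r) ⇒ log(r) = 7.67 − 7.55 = +0.12
r = [OCl-]/[HOCl] = 10^(+0.12) = 1.32

ratio = 1.3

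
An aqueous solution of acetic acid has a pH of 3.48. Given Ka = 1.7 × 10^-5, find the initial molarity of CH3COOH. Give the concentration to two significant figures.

C₀ = 6.8 × 10^-3 M

[H+] = 10^(-3.48) = 3.31 × 10^-4 M = x
Ka = x²/(C₀ − x) ⇒ C₀ = x + x²/Ka
C₀ = 3.31 × 10^-4 + (3.31 × 10^-4)²/(1.7 × 10^-5) = 6.78 × 10^-3 M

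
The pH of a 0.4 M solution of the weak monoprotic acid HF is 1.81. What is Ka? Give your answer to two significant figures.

[H+] = 10^(-1.81) = 1.55 × 10^-2 M
At equilibrium [HA] = 0.4 − 1.55 × 10^-2 = 3.85 × 10^-1 M
Ka = [H+][A-]/[HA] = (1.55 × 10^-2)² / 3.85 × 10^-1 = 6.2 × 10^-4

Ka = 6.2 × 10^-4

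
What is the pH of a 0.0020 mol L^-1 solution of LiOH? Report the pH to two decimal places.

LiOH is a strong base; [OH-] = 0.002 M.
pOH = -log(0.002) = 2.70
pH = 14.00 - 2.70 = 11.30

pH = 11.30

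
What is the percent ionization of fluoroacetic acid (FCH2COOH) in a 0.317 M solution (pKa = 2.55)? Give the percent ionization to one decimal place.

9.0%

FCH2COOH ⇌ FCH2COO- + H+; let x = [H+] at equilibrium.
Ka = 10^(−2.55) = 2.82 × 10^-3
Solve x² + 0.00282x − 0.000894 = 0 → x = 2.85 × 10^-2 M
Fraction ionized = 2.85 × 10^-2 / 0.317 = 0.0899 → 9.0%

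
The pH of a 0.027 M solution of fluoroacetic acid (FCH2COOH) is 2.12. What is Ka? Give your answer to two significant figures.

Ka = 3.0 × 10^-3

[H+] = 10^(-2.12) = 7.59 × 10^-3 M
At equilibrium [HA] = 0.027 − 7.59 × 10^-3 = 1.94 × 10^-2 M
Ka = [H+][A-]/[HA] = (7.59 × 10^-3)² / 1.94 × 10^-2 = 3.0 × 10^-3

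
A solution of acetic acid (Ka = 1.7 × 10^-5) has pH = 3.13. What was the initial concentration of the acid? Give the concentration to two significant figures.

C₀ = 3.3 × 10^-2 M

[H+] = 10^(-3.13) = 7.41 × 10^-4 M = x
Ka = x²/(C₀ − x) ⇒ C₀ = x + x²/Ka
C₀ = 7.41 × 10^-4 + (7.41 × 10^-4)²/(1.7 × 10^-5) = 3.30 × 10^-2 M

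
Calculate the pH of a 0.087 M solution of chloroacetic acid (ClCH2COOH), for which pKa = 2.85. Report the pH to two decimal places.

ClCH2COOH ⇌ ClCH2COO- + H+
Ka = 10^(−2.85) = 1.41 × 10^-3
Let x = [H+] at equilibrium. Ka = x²/(0.087 − x).
The 5% rule fails; solving x² + Ka·x − Ka·C₀ = 0 exactly:
x = [−0.00141 + √(0.00141² + 0.000491)]/2 = 1.04 × 10^-2 M
pH = −log[H+] = −log(1.04 × 10^-2) = 1.98

pH = 1.98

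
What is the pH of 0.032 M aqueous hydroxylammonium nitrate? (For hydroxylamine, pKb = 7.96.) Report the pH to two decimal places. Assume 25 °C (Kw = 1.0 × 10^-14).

NH3OH+ is the conjugate acid of the weak base NH2OH.
Kb = 10^(−7.96) = 1.10 × 10^-8
Ka = Kw/Kb = 1.0×10^-14 / 1.10 × 10^-8 = 9.09 × 10^-7
Ka = [H+]²/(0.032 − [H+]) = 9.09 × 10^-7
Since Ka ≪ C₀, [H+] ≈ √(Ka·C₀) = 1.71 × 10^-4 M.
([H+]/C₀ = 0.53% < 5%, so the approximation holds.)
pH = −log(1.71 × 10^-4) = 3.77

pH = 3.77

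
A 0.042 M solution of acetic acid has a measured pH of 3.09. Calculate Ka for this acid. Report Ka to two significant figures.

[H+] = 10^(-3.09) = 8.13 × 10^-4 M
At equilibrium [HA] = 0.042 − 8.13 × 10^-4 = 4.12 × 10^-2 M
Ka = [H+][A-]/[HA] = (8.13 × 10^-4)² / 4.12 × 10^-2 = 1.6 × 10^-5

Ka = 1.6 × 10^-5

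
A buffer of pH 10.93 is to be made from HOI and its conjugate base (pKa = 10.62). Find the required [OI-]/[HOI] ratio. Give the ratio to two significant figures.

ratio = 2.0

pH = pKa + log(r) ⇒ log(r) = 10.93 − 10.62 = +0.31
r = [OI-]/[HOI] = 10^(+0.31) = 2.04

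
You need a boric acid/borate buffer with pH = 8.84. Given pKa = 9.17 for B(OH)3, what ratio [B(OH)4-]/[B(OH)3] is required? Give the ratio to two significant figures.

pH = pKa + log(r) ⇒ log(r) = 8.84 − 9.17 = -0.33
r = [B(OH)4-]/[B(OH)3] = 10^(-0.33) = 0.468

ratio = 0.47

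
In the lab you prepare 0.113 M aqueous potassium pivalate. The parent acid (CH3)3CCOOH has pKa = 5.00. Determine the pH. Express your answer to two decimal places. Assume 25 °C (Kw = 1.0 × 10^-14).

pH = 9.03

(CH3)3CCOO- is the conjugate base of the weak acid (CH3)3CCOOH.
Ka = 10^(−5.00) = 1.00 × 10^-5
Kb = Kw/Ka = 1.0×10^-14 / 1.00 × 10^-5 = 1.00 × 10^-9
From the ICE table, Kb = x²/(0.113 − x) = 1.00 × 10^-9.
Neglecting x in the denominator: x = √(1.00 × 10^-9 × 0.113) = 1.06 × 10^-5 M
Check: 0.0094% ionized — well under 5%, approximation valid.
pOH = 4.97, so pH = 14.00 − pOH = 9.03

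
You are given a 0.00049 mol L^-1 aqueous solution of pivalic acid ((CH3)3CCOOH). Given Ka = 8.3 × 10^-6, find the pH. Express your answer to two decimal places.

pH = 4.22

(CH3)3CCOOH ⇌ (CH3)3CCOO- + H+
Ka = [H+]²/(0.00049 − [H+]) = 8.3 × 10^-6
Here C₀/Ka ≈ 59, so the small-[H+] approximation fails. Use the quadratic:
[H+] = [−8.3e-06 + √(8.3e-06² + 1.63e-08)]/2 = 5.98 × 10^-5 M
pH = −log(5.98 × 10^-5) = 4.22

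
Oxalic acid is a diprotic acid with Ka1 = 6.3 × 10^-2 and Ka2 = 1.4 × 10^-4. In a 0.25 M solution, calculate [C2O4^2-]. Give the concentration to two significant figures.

1.4 × 10^-4 M

First ionization gives [H+] ≈ [HC2O4-] = 9.79 × 10^-2 M.
Second step: Ka2 = [H+][C2O4^2-]/[HC2O4-] ≈ [C2O4^2-] (since [H+] ≈ [HC2O4-]).
So [C2O4^2-] ≈ Ka2.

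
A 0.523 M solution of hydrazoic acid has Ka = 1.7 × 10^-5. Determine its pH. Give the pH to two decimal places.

pH = 2.53

HN3 ⇌ N3- + H+
Ka = x²/(0.523 − x) = 1.7 × 10^-5
Since Ka ≪ C₀, x ≈ √(Ka·C₀) = 2.98 × 10^-3 M.
pH = −log[H+] = −log(2.98 × 10^-3) = 2.53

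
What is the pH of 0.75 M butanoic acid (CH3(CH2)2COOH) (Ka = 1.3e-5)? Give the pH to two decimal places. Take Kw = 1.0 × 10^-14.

pH = 2.51

CH3(CH2)2COOH ⇌ CH3(CH2)2COO- + H+
From the ICE table, Ka = x²/(0.75 − x) = 1.3 × 10^-5.
Since Ka ≪ C₀, x ≈ √(Ka·C₀) = 3.12 × 10^-3 M.
Check: 0.42% ionized — well under 5%, approximation valid.
pH = −log[H+] = −log(3.12 × 10^-3) = 2.51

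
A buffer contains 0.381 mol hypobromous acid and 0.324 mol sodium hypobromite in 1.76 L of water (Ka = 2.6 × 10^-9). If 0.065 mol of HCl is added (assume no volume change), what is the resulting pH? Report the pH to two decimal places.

pH = 8.35

After neutralization: n(HOBr) = 0.446 mol, n(OBr-) = 0.259 mol.
pKa = −log(2.6 × 10^-9) = 8.585
pH = pKa + log(n_OBr-/n_HOBr) = 8.585 + log(0.259/0.446) = 8.585 + (-0.236)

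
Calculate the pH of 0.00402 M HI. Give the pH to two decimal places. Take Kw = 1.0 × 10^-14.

HI is a strong acid and dissociates completely, so [H+] = 0.00402 M.
pH = -log(0.00402) = 2.40

pH = 2.40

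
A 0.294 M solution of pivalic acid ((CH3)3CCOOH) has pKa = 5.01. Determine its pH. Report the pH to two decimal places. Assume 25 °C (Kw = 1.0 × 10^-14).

(CH3)3CCOOH ⇌ (CH3)3CCOO- + H+
Ka = 10^(−5.01) = 9.77 × 10^-6
Ka = x²/(0.294 − x) = 9.77 × 10^-6
Assume x ≪ 0.294: x ≈ √(9.77 × 10^-6 × 0.294) = 1.69 × 10^-3 M
pH = −log(1.69 × 10^-3) = 2.77

pH = 2.77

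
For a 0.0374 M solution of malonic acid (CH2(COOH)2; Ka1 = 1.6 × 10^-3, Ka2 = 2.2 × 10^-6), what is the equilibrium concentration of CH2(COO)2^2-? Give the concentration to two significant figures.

2.2 × 10^-6 M

First ionization gives [H+] ≈ [CH2(COOH)COO-] = 6.98 × 10^-3 M.
Second step: Ka2 = [H+][CH2(COO)2^2-]/[CH2(COOH)COO-] ≈ [CH2(COO)2^2-] (since [H+] ≈ [CH2(COOH)COO-]).
So [CH2(COO)2^2-] ≈ Ka2.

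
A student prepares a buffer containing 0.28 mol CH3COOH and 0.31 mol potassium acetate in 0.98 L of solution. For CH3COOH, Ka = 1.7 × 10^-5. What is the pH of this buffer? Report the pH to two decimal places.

pH = 4.81

pKa = −log(1.7 × 10^-5) = 4.770
pH = pKa + log([A⁻]/[HA]) = 4.770 + log(0.31/0.28)
pH = 4.770 + (+0.044) = 4.81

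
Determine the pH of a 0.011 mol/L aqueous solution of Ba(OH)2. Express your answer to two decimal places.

pH = 12.34

Ba(OH)2 is a strong base (each formula unit releases 2 OH-); [OH-] = 0.022 M.
pOH = -log(0.022) = 1.66
pH = 14.00 - 1.66 = 12.34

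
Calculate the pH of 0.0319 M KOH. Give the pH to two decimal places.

pH = 12.50

KOH is a strong base; [OH-] = 0.0319 M.
pOH = -log(0.0319) = 1.50
pH = 14.00 - 1.50 = 12.50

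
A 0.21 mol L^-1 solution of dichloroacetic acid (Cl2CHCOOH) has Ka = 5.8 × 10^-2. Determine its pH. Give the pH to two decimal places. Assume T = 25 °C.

Cl2CHCOOH ⇌ Cl2CHCOO- + H+
From the ICE table, Ka = x²/(0.21 − x) = 5.8 × 10^-2.
The 5% rule fails; solving x² + Ka·x − Ka·C₀ = 0 exactly:
x = (−Ka + √(Ka² + 4·Ka·C₀))/2 = 8.51 × 10^-2 M
pH = −log[H+] = −log(8.51 × 10^-2) = 1.07

pH = 1.07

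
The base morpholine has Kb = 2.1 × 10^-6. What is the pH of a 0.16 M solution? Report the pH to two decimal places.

pH = 10.76

C4H8ONH + H2O ⇌ C4H8ONH2+ + OH-
From the ICE table, Kb = [OH-]²/(0.16 − [OH-]) = 2.1 × 10^-6.
Since Kb ≪ C₀, [OH-] ≈ √(Kb·C₀) = 5.80 × 10^-4 M.
([OH-]/C₀ = 0.36% < 5%, so the approximation holds.)
pOH = −log(5.80 × 10^-4) = 3.24; pH = 14.00 − 3.24 = 10.76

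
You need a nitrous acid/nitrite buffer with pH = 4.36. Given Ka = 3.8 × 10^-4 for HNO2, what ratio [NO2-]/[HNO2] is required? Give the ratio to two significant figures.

pKa = -log(3.8 × 10^-4) = 3.420
pH = pKa + log(r) ⇒ log(r) = 4.36 − 3.420 = +0.940
r = [NO2-]/[HNO2] = 10^(+0.940) = 8.71

ratio = 8.7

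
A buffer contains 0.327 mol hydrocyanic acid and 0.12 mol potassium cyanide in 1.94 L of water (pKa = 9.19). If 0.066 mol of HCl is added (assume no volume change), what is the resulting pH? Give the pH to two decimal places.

pH = 8.33

Added H+ converts CN- to HCN: HCN → 0.393 mol, CN- → 0.054 mol.
pH = pKa + log([A⁻]/[HA]) = 9.19 + log(0.054/0.393) = 9.19 -0.862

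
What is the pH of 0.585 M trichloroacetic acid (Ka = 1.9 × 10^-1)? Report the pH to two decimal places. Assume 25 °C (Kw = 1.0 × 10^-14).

Cl3CCOOH ⇌ Cl3CCOO- + H+
Ka = [H+]²/(0.585 − [H+]) = 1.9 × 10^-1
The 5% rule fails; solving [H+]² + Ka·[H+] − Ka·C₀ = 0 exactly:
[H+] = [−0.19 + √(0.19² + 0.445)]/2 = 2.52 × 10^-1 M
pH = −log[H+] = −log(2.52 × 10^-1) = 0.60

pH = 0.60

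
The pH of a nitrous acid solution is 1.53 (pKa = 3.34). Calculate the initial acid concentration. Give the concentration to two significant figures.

C₀ = 1.9 M

[H+] = 10^(-1.53) = 2.95 × 10^-2 M = x
Ka = 10^(−3.34) = 4.57 × 10^-4
Ka = x²/(C₀ − x) ⇒ C₀ = x + x²/Ka
C₀ = 2.95 × 10^-2 + (2.95 × 10^-2)²/(4.57 × 10^-4) = 1.93 M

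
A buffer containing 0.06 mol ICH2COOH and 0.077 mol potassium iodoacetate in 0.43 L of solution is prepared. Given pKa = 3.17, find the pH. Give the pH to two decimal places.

pH = 3.28

Henderson–Hasselbalch: pH = pKa + log([ICH2COO-]/[ICH2COOH]) = 3.17 + log(0.077/0.06)
pH = 3.17 + (+0.108) = 3.28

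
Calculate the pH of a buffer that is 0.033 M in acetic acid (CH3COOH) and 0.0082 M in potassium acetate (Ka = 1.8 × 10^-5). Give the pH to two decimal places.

pKa = −log(1.8 × 10^-5) = 4.745
Using pH = pKa + log([base]/[acid]) with [base]/[acid] = 0.0082/0.033:
pH = 4.745 + (-0.605) = 4.14

pH = 4.14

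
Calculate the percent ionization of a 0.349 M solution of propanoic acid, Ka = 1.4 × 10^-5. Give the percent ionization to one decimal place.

0.6%

CH3CH2COOH ⇌ CH3CH2COO- + H+; let x = [H+] at equilibrium.
x ≈ √(Ka·C₀) = √(1.4 × 10^-5 × 0.349) = 2.21 × 10^-3 M
% ionization = x/C₀ × 100% = 2.21 × 10^-3/0.349 × 100% = 0.6%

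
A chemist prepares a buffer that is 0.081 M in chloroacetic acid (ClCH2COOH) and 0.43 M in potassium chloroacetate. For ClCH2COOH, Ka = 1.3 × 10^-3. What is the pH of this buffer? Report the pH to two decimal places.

pKa = −log(1.3 × 10^-3) = 2.886
Using pH = pKa + log([base]/[acid]) with [base]/[acid] = 0.43/0.081:
pH = 2.886 + (+0.725) = 3.61

pH = 3.61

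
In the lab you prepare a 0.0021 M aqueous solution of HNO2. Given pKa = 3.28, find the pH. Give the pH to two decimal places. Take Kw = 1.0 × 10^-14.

HNO2 ⇌ NO2- + H+
Ka = 10^(−3.28) = 5.25 × 10^-4
From the ICE table, Ka = [H+]²/(0.0021 − [H+]) = 5.25 × 10^-4.
[H+] is not negligible relative to C₀; solve [H+]² + 0.000525·[H+] − 1.1e-06 = 0.
[H+] = (−Ka + √(Ka² + 4·Ka·C₀))/2 = 8.20 × 10^-4 M
pH = −log(8.20 × 10^-4) = 3.09

pH = 3.09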